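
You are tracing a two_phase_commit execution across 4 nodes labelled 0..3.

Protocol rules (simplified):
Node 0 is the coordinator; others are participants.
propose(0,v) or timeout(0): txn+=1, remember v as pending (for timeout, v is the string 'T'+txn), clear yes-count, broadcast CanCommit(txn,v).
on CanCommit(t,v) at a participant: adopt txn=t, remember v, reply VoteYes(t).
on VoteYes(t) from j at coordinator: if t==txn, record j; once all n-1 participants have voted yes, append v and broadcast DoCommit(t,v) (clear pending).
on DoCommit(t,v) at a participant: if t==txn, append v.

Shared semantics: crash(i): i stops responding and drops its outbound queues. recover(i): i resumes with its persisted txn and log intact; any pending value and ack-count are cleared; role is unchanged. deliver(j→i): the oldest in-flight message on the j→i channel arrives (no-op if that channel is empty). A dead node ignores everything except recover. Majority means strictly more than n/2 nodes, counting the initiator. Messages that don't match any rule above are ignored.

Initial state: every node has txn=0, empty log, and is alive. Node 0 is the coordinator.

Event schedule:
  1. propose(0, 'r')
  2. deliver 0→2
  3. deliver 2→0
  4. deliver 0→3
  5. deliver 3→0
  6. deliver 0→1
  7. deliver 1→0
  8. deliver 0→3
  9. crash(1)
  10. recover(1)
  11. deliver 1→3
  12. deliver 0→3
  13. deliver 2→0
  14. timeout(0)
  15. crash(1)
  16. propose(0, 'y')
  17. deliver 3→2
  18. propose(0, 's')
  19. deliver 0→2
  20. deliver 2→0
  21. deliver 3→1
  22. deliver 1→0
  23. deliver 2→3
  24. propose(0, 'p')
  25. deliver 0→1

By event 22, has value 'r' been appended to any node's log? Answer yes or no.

yes

1. propose(0,'r'):  <0:coor t1 ->
2. deliver 0→2:  <2:part t1 ->
3. deliver 2→0:  nop
4. deliver 0→3:  <3:part t1 ->
5. deliver 3→0:  nop
6. deliver 0→1:  <1:part t1 ->
7. deliver 1→0:  <0:coor t1 r>
8. deliver 0→3:  <3:part t1 r>
9. crash(1):  <1:✗part t1 ->
10. recover(1):  <1:part t1 ->
11. deliver 1→3:  nop
12. deliver 0→3:  nop
13. deliver 2→0:  nop
14. timeout(0):  <0:coor t2 r>
15. crash(1):  <1:✗part t1 ->
16. propose(0,'y'):  <0:coor t3 r>
17. deliver 3→2:  nop
18. propose(0,'s'):  <0:coor t4 r>
19. deliver 0→2:  <2:part t1 r>
20. deliver 2→0:  nop
21. deliver 3→1:  nop
22. deliver 1→0:  nop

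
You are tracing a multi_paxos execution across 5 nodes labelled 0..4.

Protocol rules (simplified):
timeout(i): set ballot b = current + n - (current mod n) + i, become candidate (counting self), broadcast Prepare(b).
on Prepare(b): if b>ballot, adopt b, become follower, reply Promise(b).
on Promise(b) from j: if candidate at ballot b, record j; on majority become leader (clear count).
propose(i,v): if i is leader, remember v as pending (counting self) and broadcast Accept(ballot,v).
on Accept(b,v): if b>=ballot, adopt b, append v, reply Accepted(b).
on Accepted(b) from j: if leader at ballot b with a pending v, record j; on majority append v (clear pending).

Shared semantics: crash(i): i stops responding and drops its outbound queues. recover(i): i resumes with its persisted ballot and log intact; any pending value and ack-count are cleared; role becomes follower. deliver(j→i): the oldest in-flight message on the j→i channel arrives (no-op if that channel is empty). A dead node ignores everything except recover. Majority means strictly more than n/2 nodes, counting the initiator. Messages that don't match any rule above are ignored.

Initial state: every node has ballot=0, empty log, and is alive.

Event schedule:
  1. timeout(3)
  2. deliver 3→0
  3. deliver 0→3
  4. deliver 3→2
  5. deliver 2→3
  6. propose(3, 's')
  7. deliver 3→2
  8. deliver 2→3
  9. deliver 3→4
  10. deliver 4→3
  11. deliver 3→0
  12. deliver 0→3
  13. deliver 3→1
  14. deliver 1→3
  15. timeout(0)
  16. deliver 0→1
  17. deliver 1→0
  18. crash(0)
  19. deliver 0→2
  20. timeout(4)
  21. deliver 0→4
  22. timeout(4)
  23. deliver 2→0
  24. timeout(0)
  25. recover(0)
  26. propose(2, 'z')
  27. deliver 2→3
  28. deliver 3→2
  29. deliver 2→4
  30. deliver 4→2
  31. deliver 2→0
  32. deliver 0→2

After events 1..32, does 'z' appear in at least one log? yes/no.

no

after 1 — timeout(3): n3:cand/b8/[-]
after 2 — deliver 3→0: n0:foll/b8/[-]
after 3 — deliver 0→3: ·
after 4 — deliver 3→2: n2:foll/b8/[-]
after 5 — deliver 2→3: n3:lead/b8/[-]
after 6 — propose(3,'s'): ·
after 7 — deliver 3→2: n2:foll/b8/[s]
after 8 — deliver 2→3: ·
after 9 — deliver 3→4: n4:foll/b8/[-]
after 10 — deliver 4→3: ·
after 11 — deliver 3→0: n0:foll/b8/[s]
after 12 — deliver 0→3: n3:lead/b8/[s]
after 13 — deliver 3→1: n1:foll/b8/[-]
after 14 — deliver 1→3: ·
after 15 — timeout(0): n0:cand/b10/[s]
after 16 — deliver 0→1: n1:foll/b10/[-]
after 17 — deliver 1→0: ·
after 18 — crash(0): n0:✗cand/b10/[s]
after 19 — deliver 0→2: ·
after 20 — timeout(4): n4:cand/b14/[-]
after 21 — deliver 0→4: ·
after 22 — timeout(4): n4:cand/b19/[-]
after 23 — deliver 2→0: ·
after 24 — timeout(0): ·
after 25 — recover(0): n0:foll/b10/[s]
after 26 — propose(2,'z'): ·
after 27 — deliver 2→3: ·
after 28 — deliver 3→2: ·
after 29 — deliver 2→4: ·
after 30 — deliver 4→2: n2:foll/b14/[s]
after 31 — deliver 2→0: ·
after 32 — deliver 0→2: ·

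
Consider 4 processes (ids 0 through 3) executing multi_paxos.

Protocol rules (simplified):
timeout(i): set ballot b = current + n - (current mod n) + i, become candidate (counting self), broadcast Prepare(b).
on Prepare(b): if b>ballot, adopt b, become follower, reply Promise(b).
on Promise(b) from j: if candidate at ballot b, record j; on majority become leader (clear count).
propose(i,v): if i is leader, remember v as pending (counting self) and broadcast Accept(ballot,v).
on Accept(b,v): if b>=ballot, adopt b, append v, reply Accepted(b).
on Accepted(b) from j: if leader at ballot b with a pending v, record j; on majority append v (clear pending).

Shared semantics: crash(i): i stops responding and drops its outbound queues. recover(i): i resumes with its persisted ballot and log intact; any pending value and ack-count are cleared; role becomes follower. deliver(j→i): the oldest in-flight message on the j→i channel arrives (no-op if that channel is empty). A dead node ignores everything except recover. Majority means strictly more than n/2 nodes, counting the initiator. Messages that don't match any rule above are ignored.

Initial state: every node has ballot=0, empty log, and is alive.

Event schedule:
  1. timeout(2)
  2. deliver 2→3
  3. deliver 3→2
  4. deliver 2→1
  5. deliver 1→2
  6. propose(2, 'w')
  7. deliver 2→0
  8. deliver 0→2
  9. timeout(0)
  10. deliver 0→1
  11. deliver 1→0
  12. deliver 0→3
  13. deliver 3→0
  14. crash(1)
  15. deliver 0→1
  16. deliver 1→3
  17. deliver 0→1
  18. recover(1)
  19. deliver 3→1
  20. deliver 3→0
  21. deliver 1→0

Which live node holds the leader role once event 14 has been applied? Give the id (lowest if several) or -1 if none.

[1] timeout(2) → N2(cand b6 [-])
[2] deliver 2→3 → N3(foll b6 [-])
[3] deliver 3→2 → ∅
[4] deliver 2→1 → N1(foll b6 [-])
[5] deliver 1→2 → N2(lead b6 [-])
[6] propose(2,'w') → ∅
[7] deliver 2→0 → N0(foll b6 [-])
[8] deliver 0→2 → ∅
[9] timeout(0) → N0(cand b8 [-])
[10] deliver 0→1 → N1(foll b8 [-])
[11] deliver 1→0 → ∅
[12] deliver 0→3 → N3(foll b8 [-])
[13] deliver 3→0 → N0(lead b8 [-])
[14] crash(1) → N1(✗foll b8 [-])

0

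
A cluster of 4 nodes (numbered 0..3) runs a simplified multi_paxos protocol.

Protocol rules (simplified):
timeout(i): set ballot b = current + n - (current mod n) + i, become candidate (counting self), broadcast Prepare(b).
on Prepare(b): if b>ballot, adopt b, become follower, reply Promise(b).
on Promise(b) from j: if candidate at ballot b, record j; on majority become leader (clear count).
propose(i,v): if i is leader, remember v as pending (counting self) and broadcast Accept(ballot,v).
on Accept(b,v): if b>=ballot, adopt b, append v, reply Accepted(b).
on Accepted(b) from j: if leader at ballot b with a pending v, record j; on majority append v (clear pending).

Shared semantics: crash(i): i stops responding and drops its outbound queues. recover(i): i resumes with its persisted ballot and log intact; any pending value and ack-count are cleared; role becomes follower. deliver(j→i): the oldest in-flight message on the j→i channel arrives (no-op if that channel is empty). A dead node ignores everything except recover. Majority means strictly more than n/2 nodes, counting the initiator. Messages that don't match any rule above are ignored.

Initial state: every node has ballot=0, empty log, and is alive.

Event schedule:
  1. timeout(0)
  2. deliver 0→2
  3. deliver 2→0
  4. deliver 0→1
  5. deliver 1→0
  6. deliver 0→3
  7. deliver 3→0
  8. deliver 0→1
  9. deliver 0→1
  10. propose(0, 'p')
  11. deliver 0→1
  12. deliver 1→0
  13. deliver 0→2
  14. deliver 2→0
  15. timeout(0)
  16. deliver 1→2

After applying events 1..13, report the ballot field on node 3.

4

after 1 — timeout(0): n0:cand/b4/[-]
after 2 — deliver 0→2: n2:foll/b4/[-]
after 3 — deliver 2→0: ·
after 4 — deliver 0→1: n1:foll/b4/[-]
after 5 — deliver 1→0: n0:lead/b4/[-]
after 6 — deliver 0→3: n3:foll/b4/[-]
after 7 — deliver 3→0: ·
after 8 — deliver 0→1: ·
after 9 — deliver 0→1: ·
after 10 — propose(0,'p'): ·
after 11 — deliver 0→1: n1:foll/b4/[p]
after 12 — deliver 1→0: ·
after 13 — deliver 0→2: n2:foll/b4/[p]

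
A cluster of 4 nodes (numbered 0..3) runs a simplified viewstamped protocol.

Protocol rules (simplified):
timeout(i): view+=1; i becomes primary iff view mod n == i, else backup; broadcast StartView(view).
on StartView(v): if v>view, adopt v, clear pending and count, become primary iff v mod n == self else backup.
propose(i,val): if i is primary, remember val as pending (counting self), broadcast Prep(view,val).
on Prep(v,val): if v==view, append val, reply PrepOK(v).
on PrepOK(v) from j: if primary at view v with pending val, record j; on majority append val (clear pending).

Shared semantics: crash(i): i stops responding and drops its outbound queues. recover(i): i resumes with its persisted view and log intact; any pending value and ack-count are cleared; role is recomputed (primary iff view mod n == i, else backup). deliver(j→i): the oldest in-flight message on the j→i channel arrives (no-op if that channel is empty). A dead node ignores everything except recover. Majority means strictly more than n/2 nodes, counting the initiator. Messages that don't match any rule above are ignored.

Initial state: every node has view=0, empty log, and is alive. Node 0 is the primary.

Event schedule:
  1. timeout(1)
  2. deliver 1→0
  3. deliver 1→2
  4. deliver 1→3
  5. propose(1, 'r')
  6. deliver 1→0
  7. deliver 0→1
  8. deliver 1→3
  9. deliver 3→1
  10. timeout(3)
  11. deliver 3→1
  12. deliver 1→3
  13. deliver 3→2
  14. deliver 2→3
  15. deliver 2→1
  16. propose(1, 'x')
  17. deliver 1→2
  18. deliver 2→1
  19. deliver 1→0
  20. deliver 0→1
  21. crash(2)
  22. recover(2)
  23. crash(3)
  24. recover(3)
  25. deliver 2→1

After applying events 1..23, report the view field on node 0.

1

1. timeout(1):  <1:prim v1 ->
2. deliver 1→0:  <0:back v1 ->
3. deliver 1→2:  <2:back v1 ->
4. deliver 1→3:  <3:back v1 ->
5. propose(1,'r'):  nop
6. deliver 1→0:  <0:back v1 r>
7. deliver 0→1:  nop
8. deliver 1→3:  <3:back v1 r>
9. deliver 3→1:  <1:prim v1 r>
10. timeout(3):  <3:back v2 r>
11. deliver 3→1:  <1:back v2 r>
12. deliver 1→3:  nop
13. deliver 3→2:  <2:prim v2 ->
14. deliver 2→3:  nop
15. deliver 2→1:  nop
16. propose(1,'x'):  nop
17. deliver 1→2:  nop
18. deliver 2→1:  nop
19. deliver 1→0:  nop
20. deliver 0→1:  nop
21. crash(2):  <2:✗prim v2 ->
22. recover(2):  <2:prim v2 ->
23. crash(3):  <3:✗back v2 r>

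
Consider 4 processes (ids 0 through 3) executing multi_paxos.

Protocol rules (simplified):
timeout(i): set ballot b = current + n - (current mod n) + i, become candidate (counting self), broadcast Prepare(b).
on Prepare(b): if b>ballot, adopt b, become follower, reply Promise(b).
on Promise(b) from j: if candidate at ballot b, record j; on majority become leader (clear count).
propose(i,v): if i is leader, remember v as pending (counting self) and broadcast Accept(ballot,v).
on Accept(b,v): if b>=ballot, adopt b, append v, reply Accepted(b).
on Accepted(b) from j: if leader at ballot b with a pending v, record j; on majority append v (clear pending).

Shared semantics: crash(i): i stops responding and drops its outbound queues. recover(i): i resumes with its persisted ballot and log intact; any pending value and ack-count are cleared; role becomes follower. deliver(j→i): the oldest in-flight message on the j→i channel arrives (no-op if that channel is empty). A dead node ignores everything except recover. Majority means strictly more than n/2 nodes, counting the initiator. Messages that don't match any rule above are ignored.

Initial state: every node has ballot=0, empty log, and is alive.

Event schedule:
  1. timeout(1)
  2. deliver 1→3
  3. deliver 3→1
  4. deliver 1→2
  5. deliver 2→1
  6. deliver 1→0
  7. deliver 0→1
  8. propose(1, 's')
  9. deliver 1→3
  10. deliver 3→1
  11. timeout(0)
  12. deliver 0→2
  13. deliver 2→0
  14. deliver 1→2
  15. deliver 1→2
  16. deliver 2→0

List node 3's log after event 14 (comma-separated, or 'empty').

s

step 1 timeout(1): 1={cand,b=5,log=-}
step 2 deliver 1→3: 3={foll,b=5,log=-}
step 3 deliver 3→1: —
step 4 deliver 1→2: 2={foll,b=5,log=-}
step 5 deliver 2→1: 1={lead,b=5,log=-}
step 6 deliver 1→0: 0={foll,b=5,log=-}
step 7 deliver 0→1: —
step 8 propose(1,'s'): —
step 9 deliver 1→3: 3={foll,b=5,log=s}
step 10 deliver 3→1: —
step 11 timeout(0): 0={cand,b=8,log=-}
step 12 deliver 0→2: 2={foll,b=8,log=-}
step 13 deliver 2→0: —
step 14 deliver 1→2: —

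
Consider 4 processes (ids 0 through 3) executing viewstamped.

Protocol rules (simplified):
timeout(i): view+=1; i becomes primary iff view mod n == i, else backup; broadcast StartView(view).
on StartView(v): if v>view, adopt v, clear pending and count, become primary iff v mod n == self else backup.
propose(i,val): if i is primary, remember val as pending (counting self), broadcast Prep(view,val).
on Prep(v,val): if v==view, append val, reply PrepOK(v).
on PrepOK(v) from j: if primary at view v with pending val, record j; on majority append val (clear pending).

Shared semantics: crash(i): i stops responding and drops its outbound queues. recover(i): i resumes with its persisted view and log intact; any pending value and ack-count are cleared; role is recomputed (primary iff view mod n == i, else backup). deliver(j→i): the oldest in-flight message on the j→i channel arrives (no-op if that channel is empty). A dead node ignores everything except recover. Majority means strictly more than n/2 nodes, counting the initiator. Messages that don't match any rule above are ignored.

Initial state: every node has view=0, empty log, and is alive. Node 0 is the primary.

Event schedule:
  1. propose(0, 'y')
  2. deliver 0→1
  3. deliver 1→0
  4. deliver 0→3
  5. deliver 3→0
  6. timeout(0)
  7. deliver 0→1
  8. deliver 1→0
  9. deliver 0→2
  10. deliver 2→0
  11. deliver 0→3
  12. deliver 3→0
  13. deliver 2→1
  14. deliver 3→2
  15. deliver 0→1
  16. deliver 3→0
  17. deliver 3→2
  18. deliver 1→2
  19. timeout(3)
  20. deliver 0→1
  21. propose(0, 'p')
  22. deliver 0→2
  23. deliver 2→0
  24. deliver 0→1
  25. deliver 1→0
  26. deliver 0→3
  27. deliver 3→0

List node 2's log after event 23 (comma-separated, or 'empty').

y

e1 propose(0,'y'): ·
e2 deliver 0→1: 1[back,v=0,y]
e3 deliver 1→0: ·
e4 deliver 0→3: 3[back,v=0,y]
e5 deliver 3→0: 0[prim,v=0,y]
e6 timeout(0): 0[back,v=1,y]
e7 deliver 0→1: 1[prim,v=1,y]
e8 deliver 1→0: ·
e9 deliver 0→2: 2[back,v=0,y]
e10 deliver 2→0: ·
e11 deliver 0→3: 3[back,v=1,y]
e12 deliver 3→0: ·
e13 deliver 2→1: ·
e14 deliver 3→2: ·
e15 deliver 0→1: ·
e16 deliver 3→0: ·
e17 deliver 3→2: ·
e18 deliver 1→2: ·
e19 timeout(3): 3[back,v=2,y]
e20 deliver 0→1: ·
e21 propose(0,'p'): ·
e22 deliver 0→2: 2[back,v=1,y]
e23 deliver 2→0: ·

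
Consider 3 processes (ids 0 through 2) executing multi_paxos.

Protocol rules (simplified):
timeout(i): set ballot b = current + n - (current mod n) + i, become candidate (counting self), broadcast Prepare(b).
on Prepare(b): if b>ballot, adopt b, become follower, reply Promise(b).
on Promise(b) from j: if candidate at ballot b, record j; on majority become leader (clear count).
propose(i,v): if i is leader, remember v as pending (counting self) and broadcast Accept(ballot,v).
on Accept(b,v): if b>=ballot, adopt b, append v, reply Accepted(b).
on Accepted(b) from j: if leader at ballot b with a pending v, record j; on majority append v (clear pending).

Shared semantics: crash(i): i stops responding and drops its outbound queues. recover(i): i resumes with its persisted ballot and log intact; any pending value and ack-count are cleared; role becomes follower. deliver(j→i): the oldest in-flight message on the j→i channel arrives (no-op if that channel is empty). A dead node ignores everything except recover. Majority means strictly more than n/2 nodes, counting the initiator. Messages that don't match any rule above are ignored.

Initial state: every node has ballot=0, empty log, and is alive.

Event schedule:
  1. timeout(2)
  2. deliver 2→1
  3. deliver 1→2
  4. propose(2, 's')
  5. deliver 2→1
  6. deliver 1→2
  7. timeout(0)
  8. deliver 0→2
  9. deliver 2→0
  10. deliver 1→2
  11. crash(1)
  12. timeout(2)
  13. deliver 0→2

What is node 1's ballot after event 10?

step 1 timeout(2): 2={cand,b=5,log=-}
step 2 deliver 2→1: 1={foll,b=5,log=-}
step 3 deliver 1→2: 2={lead,b=5,log=-}
step 4 propose(2,'s'): —
step 5 deliver 2→1: 1={foll,b=5,log=s}
step 6 deliver 1→2: 2={lead,b=5,log=s}
step 7 timeout(0): 0={cand,b=3,log=-}
step 8 deliver 0→2: —
step 9 deliver 2→0: 0={foll,b=5,log=-}
step 10 deliver 1→2: —

5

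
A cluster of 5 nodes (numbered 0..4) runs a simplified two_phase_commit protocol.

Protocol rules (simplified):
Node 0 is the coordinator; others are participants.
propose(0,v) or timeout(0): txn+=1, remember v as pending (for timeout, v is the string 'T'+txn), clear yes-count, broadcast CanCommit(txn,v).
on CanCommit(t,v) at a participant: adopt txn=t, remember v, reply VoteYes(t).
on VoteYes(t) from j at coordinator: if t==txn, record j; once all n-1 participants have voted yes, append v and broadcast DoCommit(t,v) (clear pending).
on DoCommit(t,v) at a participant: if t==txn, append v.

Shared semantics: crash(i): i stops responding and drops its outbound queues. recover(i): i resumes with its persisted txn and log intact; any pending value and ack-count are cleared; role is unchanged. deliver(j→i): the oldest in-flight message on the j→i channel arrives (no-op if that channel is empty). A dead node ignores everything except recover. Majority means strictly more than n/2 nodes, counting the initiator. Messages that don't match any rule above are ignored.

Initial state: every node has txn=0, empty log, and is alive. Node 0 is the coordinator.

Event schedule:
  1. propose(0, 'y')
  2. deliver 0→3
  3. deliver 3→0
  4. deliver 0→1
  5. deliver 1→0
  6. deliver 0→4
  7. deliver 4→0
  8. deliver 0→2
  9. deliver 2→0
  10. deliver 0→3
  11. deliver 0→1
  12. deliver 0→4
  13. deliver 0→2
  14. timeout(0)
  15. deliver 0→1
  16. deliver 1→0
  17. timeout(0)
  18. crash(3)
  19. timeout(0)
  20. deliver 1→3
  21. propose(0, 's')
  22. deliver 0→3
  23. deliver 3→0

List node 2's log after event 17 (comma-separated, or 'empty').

y

after 1 — propose(0,'y'): n0:coor/t1/[-]
after 2 — deliver 0→3: n3:part/t1/[-]
after 3 — deliver 3→0: ·
after 4 — deliver 0→1: n1:part/t1/[-]
after 5 — deliver 1→0: ·
after 6 — deliver 0→4: n4:part/t1/[-]
after 7 — deliver 4→0: ·
after 8 — deliver 0→2: n2:part/t1/[-]
after 9 — deliver 2→0: n0:coor/t1/[y]
after 10 — deliver 0→3: n3:part/t1/[y]
after 11 — deliver 0→1: n1:part/t1/[y]
after 12 — deliver 0→4: n4:part/t1/[y]
after 13 — deliver 0→2: n2:part/t1/[y]
after 14 — timeout(0): n0:coor/t2/[y]
after 15 — deliver 0→1: n1:part/t2/[y]
after 16 — deliver 1→0: ·
after 17 — timeout(0): n0:coor/t3/[y]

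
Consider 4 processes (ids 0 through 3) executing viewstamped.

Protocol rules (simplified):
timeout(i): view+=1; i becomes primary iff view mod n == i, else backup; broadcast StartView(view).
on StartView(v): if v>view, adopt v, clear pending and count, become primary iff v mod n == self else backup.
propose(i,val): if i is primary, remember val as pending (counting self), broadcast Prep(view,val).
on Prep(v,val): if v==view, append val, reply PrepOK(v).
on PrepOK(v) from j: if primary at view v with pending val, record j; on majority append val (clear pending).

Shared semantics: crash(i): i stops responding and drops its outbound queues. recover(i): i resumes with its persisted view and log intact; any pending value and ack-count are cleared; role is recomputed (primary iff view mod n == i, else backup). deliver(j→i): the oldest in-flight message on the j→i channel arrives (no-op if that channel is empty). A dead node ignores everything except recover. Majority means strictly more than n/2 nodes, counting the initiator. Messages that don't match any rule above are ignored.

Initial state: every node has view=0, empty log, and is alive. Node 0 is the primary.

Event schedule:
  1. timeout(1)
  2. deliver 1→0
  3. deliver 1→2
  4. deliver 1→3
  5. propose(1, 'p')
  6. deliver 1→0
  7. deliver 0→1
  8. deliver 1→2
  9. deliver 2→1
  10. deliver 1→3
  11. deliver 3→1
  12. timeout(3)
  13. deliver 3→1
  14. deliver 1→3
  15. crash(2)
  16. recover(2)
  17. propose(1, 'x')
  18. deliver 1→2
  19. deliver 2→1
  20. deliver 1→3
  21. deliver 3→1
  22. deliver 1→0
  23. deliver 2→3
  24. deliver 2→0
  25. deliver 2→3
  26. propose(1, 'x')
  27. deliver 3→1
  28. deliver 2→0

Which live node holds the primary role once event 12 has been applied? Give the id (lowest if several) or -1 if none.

1

e1 timeout(1): 1[prim,v=1,-]
e2 deliver 1→0: 0[back,v=1,-]
e3 deliver 1→2: 2[back,v=1,-]
e4 deliver 1→3: 3[back,v=1,-]
e5 propose(1,'p'): ·
e6 deliver 1→0: 0[back,v=1,p]
e7 deliver 0→1: ·
e8 deliver 1→2: 2[back,v=1,p]
e9 deliver 2→1: 1[prim,v=1,p]
e10 deliver 1→3: 3[back,v=1,p]
e11 deliver 3→1: ·
e12 timeout(3): 3[back,v=2,p]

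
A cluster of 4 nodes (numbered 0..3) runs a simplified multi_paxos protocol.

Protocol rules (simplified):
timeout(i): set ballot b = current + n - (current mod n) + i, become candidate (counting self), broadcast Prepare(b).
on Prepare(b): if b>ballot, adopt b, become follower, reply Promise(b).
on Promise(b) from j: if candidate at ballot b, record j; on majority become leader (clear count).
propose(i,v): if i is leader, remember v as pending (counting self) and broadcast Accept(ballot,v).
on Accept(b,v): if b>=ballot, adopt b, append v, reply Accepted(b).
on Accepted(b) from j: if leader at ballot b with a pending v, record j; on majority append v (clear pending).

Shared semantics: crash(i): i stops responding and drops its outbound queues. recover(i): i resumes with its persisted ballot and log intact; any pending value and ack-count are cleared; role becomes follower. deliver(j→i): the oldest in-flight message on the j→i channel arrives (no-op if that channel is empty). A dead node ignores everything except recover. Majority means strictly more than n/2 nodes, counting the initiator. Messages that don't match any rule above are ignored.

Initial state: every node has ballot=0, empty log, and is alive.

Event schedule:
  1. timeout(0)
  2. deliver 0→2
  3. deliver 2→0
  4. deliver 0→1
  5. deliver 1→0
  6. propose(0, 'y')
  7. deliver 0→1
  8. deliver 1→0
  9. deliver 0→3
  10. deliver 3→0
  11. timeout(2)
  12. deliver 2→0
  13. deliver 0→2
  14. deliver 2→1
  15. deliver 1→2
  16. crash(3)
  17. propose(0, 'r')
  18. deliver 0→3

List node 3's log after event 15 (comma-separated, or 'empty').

empty

[1] timeout(0) → N0(cand b4 [-])
[2] deliver 0→2 → N2(foll b4 [-])
[3] deliver 2→0 → ∅
[4] deliver 0→1 → N1(foll b4 [-])
[5] deliver 1→0 → N0(lead b4 [-])
[6] propose(0,'y') → ∅
[7] deliver 0→1 → N1(foll b4 [y])
[8] deliver 1→0 → ∅
[9] deliver 0→3 → N3(foll b4 [-])
[10] deliver 3→0 → ∅
[11] timeout(2) → N2(cand b10 [-])
[12] deliver 2→0 → N0(foll b10 [-])
[13] deliver 0→2 → ∅
[14] deliver 2→1 → N1(foll b10 [y])
[15] deliver 1→2 → ∅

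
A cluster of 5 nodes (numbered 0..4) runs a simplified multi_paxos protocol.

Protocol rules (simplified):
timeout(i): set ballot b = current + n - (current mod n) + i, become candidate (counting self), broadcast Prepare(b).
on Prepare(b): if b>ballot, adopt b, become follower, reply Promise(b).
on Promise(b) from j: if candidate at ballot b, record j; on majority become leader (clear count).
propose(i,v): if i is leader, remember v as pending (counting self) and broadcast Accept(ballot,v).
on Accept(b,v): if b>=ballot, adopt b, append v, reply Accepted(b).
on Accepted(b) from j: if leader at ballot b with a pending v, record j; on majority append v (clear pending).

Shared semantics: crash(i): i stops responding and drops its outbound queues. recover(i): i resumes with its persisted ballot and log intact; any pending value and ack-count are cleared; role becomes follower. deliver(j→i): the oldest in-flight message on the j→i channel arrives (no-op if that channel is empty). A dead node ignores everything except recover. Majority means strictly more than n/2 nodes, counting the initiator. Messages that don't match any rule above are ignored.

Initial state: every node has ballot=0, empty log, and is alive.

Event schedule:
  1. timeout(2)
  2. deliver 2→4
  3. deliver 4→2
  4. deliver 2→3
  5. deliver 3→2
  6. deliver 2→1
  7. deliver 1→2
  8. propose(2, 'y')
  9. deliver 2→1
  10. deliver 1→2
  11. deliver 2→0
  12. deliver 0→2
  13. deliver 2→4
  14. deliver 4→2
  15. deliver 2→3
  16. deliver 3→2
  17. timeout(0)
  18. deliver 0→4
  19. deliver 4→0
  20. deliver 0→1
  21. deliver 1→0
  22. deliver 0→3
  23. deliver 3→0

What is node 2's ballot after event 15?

after 1 — timeout(2): n2:cand/b7/[-]
after 2 — deliver 2→4: n4:foll/b7/[-]
after 3 — deliver 4→2: ·
after 4 — deliver 2→3: n3:foll/b7/[-]
after 5 — deliver 3→2: n2:lead/b7/[-]
after 6 — deliver 2→1: n1:foll/b7/[-]
after 7 — deliver 1→2: ·
after 8 — propose(2,'y'): ·
after 9 — deliver 2→1: n1:foll/b7/[y]
after 10 — deliver 1→2: ·
after 11 — deliver 2→0: n0:foll/b7/[-]
after 12 — deliver 0→2: ·
after 13 — deliver 2→4: n4:foll/b7/[y]
after 14 — deliver 4→2: n2:lead/b7/[y]
after 15 — deliver 2→3: n3:foll/b7/[y]

7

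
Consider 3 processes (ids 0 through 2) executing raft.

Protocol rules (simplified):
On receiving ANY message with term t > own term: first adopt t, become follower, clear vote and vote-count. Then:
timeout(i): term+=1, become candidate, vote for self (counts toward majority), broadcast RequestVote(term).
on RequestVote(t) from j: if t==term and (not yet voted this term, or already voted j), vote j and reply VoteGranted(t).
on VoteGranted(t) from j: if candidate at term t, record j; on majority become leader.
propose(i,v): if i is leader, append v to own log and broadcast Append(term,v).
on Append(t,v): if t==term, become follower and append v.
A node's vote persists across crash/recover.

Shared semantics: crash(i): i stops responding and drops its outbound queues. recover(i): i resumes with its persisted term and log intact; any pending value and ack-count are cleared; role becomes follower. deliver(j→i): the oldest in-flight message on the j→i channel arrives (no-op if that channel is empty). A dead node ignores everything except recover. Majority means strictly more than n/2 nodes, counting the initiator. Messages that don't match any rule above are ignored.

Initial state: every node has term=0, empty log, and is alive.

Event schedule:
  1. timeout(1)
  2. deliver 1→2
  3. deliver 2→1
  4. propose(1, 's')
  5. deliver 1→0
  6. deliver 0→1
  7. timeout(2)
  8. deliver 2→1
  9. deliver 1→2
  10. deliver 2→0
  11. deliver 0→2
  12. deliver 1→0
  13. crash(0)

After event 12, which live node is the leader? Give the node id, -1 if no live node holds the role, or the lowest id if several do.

after 1 — timeout(1): n1:cand/t1/[-]
after 2 — deliver 1→2: n2:foll/t1/[-]
after 3 — deliver 2→1: n1:lead/t1/[-]
after 4 — propose(1,'s'): n1:lead/t1/[s]
after 5 — deliver 1→0: n0:foll/t1/[-]
after 6 — deliver 0→1: ·
after 7 — timeout(2): n2:cand/t2/[-]
after 8 — deliver 2→1: n1:foll/t2/[s]
after 9 — deliver 1→2: ·
after 10 — deliver 2→0: n0:foll/t2/[-]
after 11 — deliver 0→2: n2:lead/t2/[-]
after 12 — deliver 1→0: ·

2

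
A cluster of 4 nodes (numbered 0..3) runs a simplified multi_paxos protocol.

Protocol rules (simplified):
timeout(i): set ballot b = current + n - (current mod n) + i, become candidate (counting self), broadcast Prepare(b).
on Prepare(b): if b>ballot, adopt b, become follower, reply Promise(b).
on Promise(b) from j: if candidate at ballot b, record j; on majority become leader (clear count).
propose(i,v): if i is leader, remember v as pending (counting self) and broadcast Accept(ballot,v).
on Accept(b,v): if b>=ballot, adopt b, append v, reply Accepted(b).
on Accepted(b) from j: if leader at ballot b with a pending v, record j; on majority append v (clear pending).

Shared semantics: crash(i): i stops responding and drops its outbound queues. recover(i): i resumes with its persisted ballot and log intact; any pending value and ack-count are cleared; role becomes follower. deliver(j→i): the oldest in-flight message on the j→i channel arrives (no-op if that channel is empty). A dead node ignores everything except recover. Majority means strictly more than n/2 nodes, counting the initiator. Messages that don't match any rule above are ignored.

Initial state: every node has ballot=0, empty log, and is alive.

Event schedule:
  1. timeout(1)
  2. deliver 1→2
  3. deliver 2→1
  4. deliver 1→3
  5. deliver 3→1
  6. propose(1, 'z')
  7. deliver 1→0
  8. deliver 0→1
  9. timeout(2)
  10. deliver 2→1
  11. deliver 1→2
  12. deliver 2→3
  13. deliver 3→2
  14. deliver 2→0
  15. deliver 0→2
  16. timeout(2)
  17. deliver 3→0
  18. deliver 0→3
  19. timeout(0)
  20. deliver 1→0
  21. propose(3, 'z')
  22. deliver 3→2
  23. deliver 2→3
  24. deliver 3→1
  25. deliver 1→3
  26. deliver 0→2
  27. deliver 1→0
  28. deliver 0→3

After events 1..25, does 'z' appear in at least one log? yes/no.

no

1. timeout(1):  <1:cand b5 ->
2. deliver 1→2:  <2:foll b5 ->
3. deliver 2→1:  nop
4. deliver 1→3:  <3:foll b5 ->
5. deliver 3→1:  <1:lead b5 ->
6. propose(1,'z'):  nop
7. deliver 1→0:  <0:foll b5 ->
8. deliver 0→1:  nop
9. timeout(2):  <2:cand b10 ->
10. deliver 2→1:  <1:foll b10 ->
11. deliver 1→2:  nop
12. deliver 2→3:  <3:foll b10 ->
13. deliver 3→2:  nop
14. deliver 2→0:  <0:foll b10 ->
15. deliver 0→2:  <2:lead b10 ->
16. timeout(2):  <2:cand b14 ->
17. deliver 3→0:  nop
18. deliver 0→3:  nop
19. timeout(0):  <0:cand b12 ->
20. deliver 1→0:  nop
21. propose(3,'z'):  nop
22. deliver 3→2:  nop
23. deliver 2→3:  <3:foll b14 ->
24. deliver 3→1:  nop
25. deliver 1→3:  nop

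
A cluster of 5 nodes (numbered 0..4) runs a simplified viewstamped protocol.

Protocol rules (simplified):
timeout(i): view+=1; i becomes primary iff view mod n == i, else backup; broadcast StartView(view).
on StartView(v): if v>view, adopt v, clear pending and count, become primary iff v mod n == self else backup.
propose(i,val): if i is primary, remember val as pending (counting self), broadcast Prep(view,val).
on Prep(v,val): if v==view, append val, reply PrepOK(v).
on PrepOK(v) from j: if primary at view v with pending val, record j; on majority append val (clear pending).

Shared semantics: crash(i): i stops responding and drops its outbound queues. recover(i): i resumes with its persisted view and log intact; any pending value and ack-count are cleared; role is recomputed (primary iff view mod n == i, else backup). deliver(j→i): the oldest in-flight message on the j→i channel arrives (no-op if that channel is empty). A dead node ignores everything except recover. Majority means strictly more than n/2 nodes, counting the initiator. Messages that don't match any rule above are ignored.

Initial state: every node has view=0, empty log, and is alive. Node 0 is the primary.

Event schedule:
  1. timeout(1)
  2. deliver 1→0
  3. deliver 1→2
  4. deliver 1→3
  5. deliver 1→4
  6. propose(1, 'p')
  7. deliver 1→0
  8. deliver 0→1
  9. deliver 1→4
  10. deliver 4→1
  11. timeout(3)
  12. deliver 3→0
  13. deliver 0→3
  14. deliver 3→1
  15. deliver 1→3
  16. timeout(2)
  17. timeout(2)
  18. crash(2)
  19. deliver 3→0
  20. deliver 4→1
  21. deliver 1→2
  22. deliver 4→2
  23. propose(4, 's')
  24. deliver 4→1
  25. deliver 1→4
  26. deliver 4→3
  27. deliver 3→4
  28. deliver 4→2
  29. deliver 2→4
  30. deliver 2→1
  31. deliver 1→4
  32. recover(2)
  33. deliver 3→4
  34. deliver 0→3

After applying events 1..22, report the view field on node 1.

step 1 timeout(1): 1={prim,v=1,log=-}
step 2 deliver 1→0: 0={back,v=1,log=-}
step 3 deliver 1→2: 2={back,v=1,log=-}
step 4 deliver 1→3: 3={back,v=1,log=-}
step 5 deliver 1→4: 4={back,v=1,log=-}
step 6 propose(1,'p'): —
step 7 deliver 1→0: 0={back,v=1,log=p}
step 8 deliver 0→1: —
step 9 deliver 1→4: 4={back,v=1,log=p}
step 10 deliver 4→1: 1={prim,v=1,log=p}
step 11 timeout(3): 3={back,v=2,log=-}
step 12 deliver 3→0: 0={back,v=2,log=p}
step 13 deliver 0→3: —
step 14 deliver 3→1: 1={back,v=2,log=p}
step 15 deliver 1→3: —
step 16 timeout(2): 2={prim,v=2,log=-}
step 17 timeout(2): 2={back,v=3,log=-}
step 18 crash(2): 2={✗back,v=3,log=-}
step 19 deliver 3→0: —
step 20 deliver 4→1: —
step 21 deliver 1→2: —
step 22 deliver 4→2: —

2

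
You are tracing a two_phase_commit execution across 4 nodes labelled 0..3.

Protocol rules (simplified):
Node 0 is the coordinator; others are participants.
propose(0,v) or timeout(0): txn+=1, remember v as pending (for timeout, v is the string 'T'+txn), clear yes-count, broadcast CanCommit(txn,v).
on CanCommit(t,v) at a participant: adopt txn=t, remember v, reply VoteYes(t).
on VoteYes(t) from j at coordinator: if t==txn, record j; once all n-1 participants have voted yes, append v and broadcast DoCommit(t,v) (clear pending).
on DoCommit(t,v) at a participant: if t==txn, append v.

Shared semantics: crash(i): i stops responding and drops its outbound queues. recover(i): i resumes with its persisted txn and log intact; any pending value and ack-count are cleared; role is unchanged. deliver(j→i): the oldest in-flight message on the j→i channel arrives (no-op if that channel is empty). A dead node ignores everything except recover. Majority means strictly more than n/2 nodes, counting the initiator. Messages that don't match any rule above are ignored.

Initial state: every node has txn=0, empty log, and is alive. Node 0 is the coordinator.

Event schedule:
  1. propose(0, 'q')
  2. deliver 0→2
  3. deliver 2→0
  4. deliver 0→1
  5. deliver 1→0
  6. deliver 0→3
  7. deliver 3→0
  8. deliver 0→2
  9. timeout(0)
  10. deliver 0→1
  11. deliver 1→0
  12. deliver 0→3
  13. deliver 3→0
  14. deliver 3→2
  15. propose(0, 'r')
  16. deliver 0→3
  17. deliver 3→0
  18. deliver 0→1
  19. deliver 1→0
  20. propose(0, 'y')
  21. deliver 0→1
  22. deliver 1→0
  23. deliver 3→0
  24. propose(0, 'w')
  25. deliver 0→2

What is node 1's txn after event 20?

2

e1 propose(0,'q'): 0[coor,t=1,-]
e2 deliver 0→2: 2[part,t=1,-]
e3 deliver 2→0: ·
e4 deliver 0→1: 1[part,t=1,-]
e5 deliver 1→0: ·
e6 deliver 0→3: 3[part,t=1,-]
e7 deliver 3→0: 0[coor,t=1,q]
e8 deliver 0→2: 2[part,t=1,q]
e9 timeout(0): 0[coor,t=2,q]
e10 deliver 0→1: 1[part,t=1,q]
e11 deliver 1→0: ·
e12 deliver 0→3: 3[part,t=1,q]
e13 deliver 3→0: ·
e14 deliver 3→2: ·
e15 propose(0,'r'): 0[coor,t=3,q]
e16 deliver 0→3: 3[part,t=2,q]
e17 deliver 3→0: ·
e18 deliver 0→1: 1[part,t=2,q]
e19 deliver 1→0: ·
e20 propose(0,'y'): 0[coor,t=4,q]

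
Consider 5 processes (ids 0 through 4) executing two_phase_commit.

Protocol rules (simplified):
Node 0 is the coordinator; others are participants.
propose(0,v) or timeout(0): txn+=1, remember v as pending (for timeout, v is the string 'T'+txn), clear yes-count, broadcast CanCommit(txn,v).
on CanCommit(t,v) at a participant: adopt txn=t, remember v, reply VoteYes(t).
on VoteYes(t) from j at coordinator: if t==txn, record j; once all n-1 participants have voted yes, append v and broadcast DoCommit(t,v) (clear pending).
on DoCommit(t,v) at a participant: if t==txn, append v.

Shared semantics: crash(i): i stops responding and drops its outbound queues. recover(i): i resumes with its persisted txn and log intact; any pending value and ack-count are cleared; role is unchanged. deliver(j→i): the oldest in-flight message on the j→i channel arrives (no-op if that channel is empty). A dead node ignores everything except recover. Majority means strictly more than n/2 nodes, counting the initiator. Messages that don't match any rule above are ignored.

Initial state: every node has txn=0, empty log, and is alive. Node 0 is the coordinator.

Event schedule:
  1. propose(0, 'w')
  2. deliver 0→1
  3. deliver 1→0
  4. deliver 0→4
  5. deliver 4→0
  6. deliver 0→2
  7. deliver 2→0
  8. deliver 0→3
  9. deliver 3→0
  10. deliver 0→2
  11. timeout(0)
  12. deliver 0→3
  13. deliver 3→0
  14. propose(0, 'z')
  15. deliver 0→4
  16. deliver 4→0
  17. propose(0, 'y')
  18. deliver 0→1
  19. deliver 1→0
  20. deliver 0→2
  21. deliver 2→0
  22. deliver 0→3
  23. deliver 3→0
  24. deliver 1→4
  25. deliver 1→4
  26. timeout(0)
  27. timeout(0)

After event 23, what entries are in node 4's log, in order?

step 1 propose(0,'w'): 0={coor,t=1,log=-}
step 2 deliver 0→1: 1={part,t=1,log=-}
step 3 deliver 1→0: —
step 4 deliver 0→4: 4={part,t=1,log=-}
step 5 deliver 4→0: —
step 6 deliver 0→2: 2={part,t=1,log=-}
step 7 deliver 2→0: —
step 8 deliver 0→3: 3={part,t=1,log=-}
step 9 deliver 3→0: 0={coor,t=1,log=w}
step 10 deliver 0→2: 2={part,t=1,log=w}
step 11 timeout(0): 0={coor,t=2,log=w}
step 12 deliver 0→3: 3={part,t=1,log=w}
step 13 deliver 3→0: —
step 14 propose(0,'z'): 0={coor,t=3,log=w}
step 15 deliver 0→4: 4={part,t=1,log=w}
step 16 deliver 4→0: —
step 17 propose(0,'y'): 0={coor,t=4,log=w}
step 18 deliver 0→1: 1={part,t=1,log=w}
step 19 deliver 1→0: —
step 20 deliver 0→2: 2={part,t=2,log=w}
step 21 deliver 2→0: —
step 22 deliver 0→3: 3={part,t=2,log=w}
step 23 deliver 3→0: —

w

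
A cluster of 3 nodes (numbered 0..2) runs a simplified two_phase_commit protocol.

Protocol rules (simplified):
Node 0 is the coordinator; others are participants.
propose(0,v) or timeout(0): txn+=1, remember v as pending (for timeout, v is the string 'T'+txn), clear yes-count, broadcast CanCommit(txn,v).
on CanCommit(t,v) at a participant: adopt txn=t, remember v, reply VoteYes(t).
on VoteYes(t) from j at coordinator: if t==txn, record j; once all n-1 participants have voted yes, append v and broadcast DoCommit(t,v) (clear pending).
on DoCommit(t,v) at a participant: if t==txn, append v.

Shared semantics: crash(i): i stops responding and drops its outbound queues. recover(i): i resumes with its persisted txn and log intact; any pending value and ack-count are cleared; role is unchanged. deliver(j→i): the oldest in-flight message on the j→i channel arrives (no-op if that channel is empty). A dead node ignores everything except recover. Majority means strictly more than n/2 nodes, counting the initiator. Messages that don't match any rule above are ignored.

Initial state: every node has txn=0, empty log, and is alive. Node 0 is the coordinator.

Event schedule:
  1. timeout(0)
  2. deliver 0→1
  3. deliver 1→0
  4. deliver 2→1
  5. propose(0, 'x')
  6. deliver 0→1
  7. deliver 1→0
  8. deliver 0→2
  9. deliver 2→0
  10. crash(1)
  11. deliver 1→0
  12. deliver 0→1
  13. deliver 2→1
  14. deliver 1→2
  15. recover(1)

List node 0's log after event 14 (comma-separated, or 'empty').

step 1 timeout(0): 0={coor,t=1,log=-}
step 2 deliver 0→1: 1={part,t=1,log=-}
step 3 deliver 1→0: —
step 4 deliver 2→1: —
step 5 propose(0,'x'): 0={coor,t=2,log=-}
step 6 deliver 0→1: 1={part,t=2,log=-}
step 7 deliver 1→0: —
step 8 deliver 0→2: 2={part,t=1,log=-}
step 9 deliver 2→0: —
step 10 crash(1): 1={✗part,t=2,log=-}
step 11 deliver 1→0: —
step 12 deliver 0→1: —
step 13 deliver 2→1: —
step 14 deliver 1→2: —

empty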